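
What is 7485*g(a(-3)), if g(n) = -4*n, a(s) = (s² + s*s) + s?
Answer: -449100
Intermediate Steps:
a(s) = s + 2*s² (a(s) = (s² + s²) + s = 2*s² + s = s + 2*s²)
7485*g(a(-3)) = 7485*(-(-12)*(1 + 2*(-3))) = 7485*(-(-12)*(1 - 6)) = 7485*(-(-12)*(-5)) = 7485*(-4*15) = 7485*(-60) = -449100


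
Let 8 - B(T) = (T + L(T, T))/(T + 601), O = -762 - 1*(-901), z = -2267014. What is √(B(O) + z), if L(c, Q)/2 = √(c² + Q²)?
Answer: √(-310353147115 - 51430*√2)/370 ≈ 1505.7*I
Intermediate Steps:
L(c, Q) = 2*√(Q² + c²) (L(c, Q) = 2*√(c² + Q²) = 2*√(Q² + c²))
O = 139 (O = -762 + 901 = 139)
B(T) = 8 - (T + 2*√2*√(T²))/(601 + T) (B(T) = 8 - (T + 2*√(T² + T²))/(T + 601) = 8 - (T + 2*√(2*T²))/(601 + T) = 8 - (T + 2*(√2*√(T²)))/(601 + T) = 8 - (T + 2*√2*√(T²))/(601 + T))
√(B(O) + z) = √((4808 + 7*139 - 2*√2*√(139²))/(601 + 139) - 2267014) = √((4808 + 973 - 2*√2*√19321)/740 - 2267014) = √((4808 + 973 - 2*√2*139)/740 - 2267014) = √((4808 + 973 - 278*√2)/740 - 2267014) = √((5781 - 278*√2)/740 - 2267014) = √((5781/740 - 139*√2/370) - 2267014) = √(-1677584579/740 - 139*√2/370)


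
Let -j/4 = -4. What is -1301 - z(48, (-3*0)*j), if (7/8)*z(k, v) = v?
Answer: -1301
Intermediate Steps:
j = 16 (j = -4*(-4) = 16)
z(k, v) = 8*v/7
-1301 - z(48, (-3*0)*j) = -1301 - 8*-3*0*16/7 = -1301 - 8*0*16/7 = -1301 - 8*0/7 = -1301 - 1*0 = -1301 + 0 = -1301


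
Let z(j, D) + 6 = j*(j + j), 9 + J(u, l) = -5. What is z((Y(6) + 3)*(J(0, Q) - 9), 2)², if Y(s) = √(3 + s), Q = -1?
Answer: 1450238724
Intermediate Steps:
J(u, l) = -14 (J(u, l) = -9 - 5 = -14)
z(j, D) = -6 + 2*j² (z(j, D) = -6 + j*(j + j) = -6 + j*(2*j) = -6 + 2*j²)
z((Y(6) + 3)*(J(0, Q) - 9), 2)² = (-6 + 2*((√(3 + 6) + 3)*(-14 - 9))²)² = (-6 + 2*((√9 + 3)*(-23))²)² = (-6 + 2*((3 + 3)*(-23))²)² = (-6 + 2*(6*(-23))²)² = (-6 + 2*(-138)²)² = (-6 + 2*19044)² = (-6 + 38088)² = 38082² = 1450238724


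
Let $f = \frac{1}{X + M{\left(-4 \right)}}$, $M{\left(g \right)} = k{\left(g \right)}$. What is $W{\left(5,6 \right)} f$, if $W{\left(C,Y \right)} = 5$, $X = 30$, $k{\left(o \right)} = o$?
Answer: $\frac{5}{26} \approx 0.19231$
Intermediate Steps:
$M{\left(g \right)} = g$
$f = \frac{1}{26}$ ($f = \frac{1}{30 - 4} = \frac{1}{26} \approx 0.038462$)
$W{\left(5,6 \right)} f = 5 \cdot \frac{1}{26} = \frac{5}{26}$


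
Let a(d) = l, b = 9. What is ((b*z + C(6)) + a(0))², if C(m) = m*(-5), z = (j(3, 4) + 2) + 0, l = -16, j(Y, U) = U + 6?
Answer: 3844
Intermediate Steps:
j(Y, U) = 6 + U
a(d) = -16
z = 12 (z = ((6 + 4) + 2) + 0 = (10 + 2) + 0 = 12 + 0 = 12)
C(m) = -5*m
((b*z + C(6)) + a(0))² = ((9*12 - 5*6) - 16)² = ((108 - 30) - 16)² = (78 - 16)² = 62² = 3844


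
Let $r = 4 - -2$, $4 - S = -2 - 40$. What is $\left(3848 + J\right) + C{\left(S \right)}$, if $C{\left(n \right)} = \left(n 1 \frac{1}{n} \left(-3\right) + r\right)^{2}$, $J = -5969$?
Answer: $-2112$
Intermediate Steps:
$S = 46$ ($S = 4 - \left(-2 - 40\right) = 4 - -42 = 4 + 42 = 46$)
$r = 6$ ($r = 4 + 2 = 6$)
$C{\left(n \right)} = 9$ ($C{\left(n \right)} = \left(n 1 \frac{1}{n} \left(-3\right) + 6\right)^{2} = \left(\frac{n}{n} \left(-3\right) + 6\right)^{2} = \left(1 \left(-3\right) + 6\right)^{2} = \left(-3 + 6\right)^{2} = 3^{2} = 9$)
$\left(3848 + J\right) + C{\left(S \right)} = \left(3848 - 5969\right) + 9 = -2121 + 9 = -2112$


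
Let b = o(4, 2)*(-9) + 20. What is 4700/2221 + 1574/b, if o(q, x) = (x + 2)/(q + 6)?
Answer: 8932335/91061 ≈ 98.092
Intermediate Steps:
o(q, x) = (2 + x)/(6 + q)
b = 82/5 (b = ((2 + 2)/(6 + 4))*(-9) + 20 = (4/10)*(-9) + 20 = ((1/10)*4)*(-9) + 20 = (2/5)*(-9) + 20 = -18/5 + 20 = 82/5 ≈ 16.400)
4700/2221 + 1574/b = 4700/2221 + 1574/(82/5) = 4700*(1/2221) + 1574*(5/82) = 4700/2221 + 3935/41 = 8932335/91061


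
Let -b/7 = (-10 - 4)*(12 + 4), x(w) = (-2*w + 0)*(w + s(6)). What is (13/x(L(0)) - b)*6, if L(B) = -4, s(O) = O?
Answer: -75225/8 ≈ -9403.1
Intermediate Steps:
x(w) = -2*w*(6 + w) (x(w) = (-2*w + 0)*(w + 6) = (-2*w)*(6 + w) = -2*w*(6 + w))
b = 1568 (b = -7*(-10 - 4)*(12 + 4) = -(-98)*16 = -7*(-224) = 1568)
(13/x(L(0)) - b)*6 = (13/((-2*(-4)*(6 - 4))) - 1*1568)*6 = (13/((-2*(-4)*2)) - 1568)*6 = (13/16 - 1568)*6 = -25075/16*6 = -75225/8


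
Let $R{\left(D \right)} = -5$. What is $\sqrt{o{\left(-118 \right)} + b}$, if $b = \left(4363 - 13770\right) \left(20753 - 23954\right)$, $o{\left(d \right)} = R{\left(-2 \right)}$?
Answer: $\sqrt{30111802} \approx 5487.4$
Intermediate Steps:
$o{\left(d \right)} = -5$
$b = 30111807$ ($b = \left(-9407\right) \left(-3201\right) = 30111807$)
$\sqrt{o{\left(-118 \right)} + b} = \sqrt{-5 + 30111807} = \sqrt{30111802}$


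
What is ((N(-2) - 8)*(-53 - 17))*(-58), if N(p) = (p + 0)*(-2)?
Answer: -16240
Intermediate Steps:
N(p) = -2*p (N(p) = p*(-2) = -2*p)
((N(-2) - 8)*(-53 - 17))*(-58) = ((-2*(-2) - 8)*(-53 - 17))*(-58) = ((4 - 8)*(-70))*(-58) = -4*(-70)*(-58) = 280*(-58) = -16240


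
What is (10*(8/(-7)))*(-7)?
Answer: 80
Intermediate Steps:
(10*(8/(-7)))*(-7) = (10*(8*(-1/7)))*(-7) = (10*(-8/7))*(-7) = -80/7*(-7) = 80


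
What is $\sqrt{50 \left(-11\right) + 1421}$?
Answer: $\sqrt{871} \approx 29.513$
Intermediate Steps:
$\sqrt{50 \left(-11\right) + 1421} = \sqrt{-550 + 1421} = \sqrt{871}$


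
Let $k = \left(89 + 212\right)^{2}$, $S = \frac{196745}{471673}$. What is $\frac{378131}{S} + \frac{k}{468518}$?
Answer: $\frac{83562163012456179}{92178573910} \approx 9.0653 \cdot 10^{5}$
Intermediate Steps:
$S = \frac{196745}{471673}$ ($S = 196745 \cdot \frac{1}{471673} = \frac{196745}{471673} \approx 0.41712$)
$k = 90601$ ($k = 301^{2} = 90601$)
$\frac{378131}{S} + \frac{k}{468518} = \frac{378131}{\frac{196745}{471673}} + \frac{90601}{468518} = 378131 \cdot \frac{471673}{196745} + 90601 \cdot \frac{1}{468518} = \frac{178354183163}{196745} + \frac{90601}{468518} = \frac{83562163012456179}{92178573910}$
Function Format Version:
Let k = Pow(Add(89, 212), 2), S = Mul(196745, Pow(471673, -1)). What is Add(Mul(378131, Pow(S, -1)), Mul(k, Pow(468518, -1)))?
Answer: Rational(83562163012456179, 92178573910) ≈ 9.0653e+5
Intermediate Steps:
S = Rational(196745, 471673) (S = Mul(196745, Rational(1, 471673)) = Rational(196745, 471673) ≈ 0.41712)
k = 90601 (k = Pow(301, 2) = 90601)
Add(Mul(378131, Pow(S, -1)), Mul(k, Pow(468518, -1))) = Add(Mul(378131, Pow(Rational(196745, 471673), -1)), Mul(90601, Pow(468518, -1))) = Add(Mul(378131, Rational(471673, 196745)), Mul(90601, Rational(1, 468518))) = Add(Rational(178354183163, 196745), Rational(90601, 468518)) = Rational(83562163012456179, 92178573910)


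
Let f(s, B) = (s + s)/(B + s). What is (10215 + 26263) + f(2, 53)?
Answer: 2006294/55 ≈ 36478.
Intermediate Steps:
f(s, B) = 2*s/(B + s) (f(s, B) = (2*s)/(B + s) = 2*s/(B + s))
(10215 + 26263) + f(2, 53) = (10215 + 26263) + 2*2/(53 + 2) = 36478 + 2*2/55 = 36478 + 2*2*(1/55) = 36478 + 4/55 = 2006294/55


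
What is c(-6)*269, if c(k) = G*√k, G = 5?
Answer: 1345*I*√6 ≈ 3294.6*I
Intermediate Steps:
c(k) = 5*√k
c(-6)*269 = (5*√(-6))*269 = (5*(I*√6))*269 = (5*I*√6)*269 = 1345*I*√6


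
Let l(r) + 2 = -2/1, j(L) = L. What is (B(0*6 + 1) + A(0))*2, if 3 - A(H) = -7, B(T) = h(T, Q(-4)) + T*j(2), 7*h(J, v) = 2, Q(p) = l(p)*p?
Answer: 172/7 ≈ 24.571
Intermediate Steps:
l(r) = -4 (l(r) = -2 - 2/1 = -2 - 2*1 = -2 - 2 = -4)
Q(p) = -4*p
h(J, v) = 2/7 (h(J, v) = (1/7)*2 = 2/7)
B(T) = 2/7 + 2*T (B(T) = 2/7 + T*2 = 2/7 + 2*T)
A(H) = 10 (A(H) = 3 - 1*(-7) = 3 + 7 = 10)
(B(0*6 + 1) + A(0))*2 = ((2/7 + 2*(0*6 + 1)) + 10)*2 = ((2/7 + 2*(0 + 1)) + 10)*2 = ((2/7 + 2*1) + 10)*2 = ((2/7 + 2) + 10)*2 = (16/7 + 10)*2 = (86/7)*2 = 172/7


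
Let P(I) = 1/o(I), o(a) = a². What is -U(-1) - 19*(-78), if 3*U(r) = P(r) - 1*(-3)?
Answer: 4442/3 ≈ 1480.7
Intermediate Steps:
P(I) = I⁻² (P(I) = 1/(I²) = I⁻²)
U(r) = 1 + 1/(3*r²) (U(r) = (r⁻² - 1*(-3))/3 = (r⁻² + 3)/3 = (3 + r⁻²)/3 = 1 + 1/(3*r²))
-U(-1) - 19*(-78) = -(1 + (⅓)/(-1)²) - 19*(-78) = -(1 + (⅓)*1) + 1482 = -(1 + ⅓) + 1482 = -1*4/3 + 1482 = -4/3 + 1482 = 4442/3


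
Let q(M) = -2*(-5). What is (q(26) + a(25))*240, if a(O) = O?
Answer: 8400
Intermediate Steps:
q(M) = 10
(q(26) + a(25))*240 = (10 + 25)*240 = 35*240 = 8400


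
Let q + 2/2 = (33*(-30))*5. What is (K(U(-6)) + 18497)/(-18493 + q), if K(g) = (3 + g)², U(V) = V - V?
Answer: -9253/11722 ≈ -0.78937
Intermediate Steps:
q = -4951 (q = -1 + (33*(-30))*5 = -1 - 990*5 = -1 - 4950 = -4951)
U(V) = 0
(K(U(-6)) + 18497)/(-18493 + q) = ((3 + 0)² + 18497)/(-18493 - 4951) = (3² + 18497)/(-23444) = (9 + 18497)*(-1/23444) = 18506*(-1/23444) = -9253/11722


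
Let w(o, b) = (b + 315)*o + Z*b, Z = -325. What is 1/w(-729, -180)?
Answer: -1/39915 ≈ -2.5053e-5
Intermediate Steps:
w(o, b) = -325*b + o*(315 + b) (w(o, b) = (b + 315)*o - 325*b = (315 + b)*o - 325*b = o*(315 + b) - 325*b = -325*b + o*(315 + b))
1/w(-729, -180) = 1/(-325*(-180) + 315*(-729) - 180*(-729)) = 1/(58500 - 229635 + 131220) = 1/(-39915) = -1/39915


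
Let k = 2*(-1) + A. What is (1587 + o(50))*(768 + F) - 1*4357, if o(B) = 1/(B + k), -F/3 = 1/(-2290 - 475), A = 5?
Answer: 25425038573/20935 ≈ 1.2145e+6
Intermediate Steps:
F = 3/2765 (F = -3/(-2290 - 475) = -3/(-2765) = -3*(-1/2765) = 3/2765 ≈ 0.0010850)
k = 3 (k = 2*(-1) + 5 = -2 + 5 = 3)
o(B) = 1/(3 + B) (o(B) = 1/(B + 3) = 1/(3 + B))
(1587 + o(50))*(768 + F) - 1*4357 = (1587 + 1/(3 + 50))*(768 + 3/2765) - 1*4357 = (1587 + 1/53)*(2123523/2765) - 4357 = (84112/53)*(2123523/2765) - 4357 = 25516252368/20935 - 4357 = 25425038573/20935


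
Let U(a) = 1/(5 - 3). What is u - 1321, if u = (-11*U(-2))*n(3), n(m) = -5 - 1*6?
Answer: -2521/2 ≈ -1260.5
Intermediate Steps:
U(a) = ½ (U(a) = 1/2 = ½)
n(m) = -11 (n(m) = -5 - 6 = -11)
u = 121/2 (u = -11*½*(-11) = -11/2*(-11) = 121/2 ≈ 60.500)
u - 1321 = 121/2 - 1321 = -2521/2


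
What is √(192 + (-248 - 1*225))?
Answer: I*√281 ≈ 16.763*I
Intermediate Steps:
√(192 + (-248 - 1*225)) = √(192 + (-248 - 225)) = √(192 - 473) = √(-281) = I*√281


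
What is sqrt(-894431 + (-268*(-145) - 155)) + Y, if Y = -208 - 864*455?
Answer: -393328 + I*sqrt(855726) ≈ -3.9333e+5 + 925.05*I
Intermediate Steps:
Y = -393328 (Y = -208 - 393120 = -393328)
sqrt(-894431 + (-268*(-145) - 155)) + Y = sqrt(-894431 + (-268*(-145) - 155)) - 393328 = sqrt(-894431 + (38860 - 155)) - 393328 = sqrt(-894431 + 38705) - 393328 = sqrt(-855726) - 393328 = I*sqrt(855726) - 393328 = -393328 + I*sqrt(855726)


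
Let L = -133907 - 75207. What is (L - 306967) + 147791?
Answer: -368290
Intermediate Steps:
L = -209114
(L - 306967) + 147791 = (-209114 - 306967) + 147791 = -516081 + 147791 = -368290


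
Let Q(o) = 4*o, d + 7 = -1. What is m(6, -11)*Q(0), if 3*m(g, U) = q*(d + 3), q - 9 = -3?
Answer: 0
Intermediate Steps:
d = -8 (d = -7 - 1 = -8)
q = 6 (q = 9 - 3 = 6)
m(g, U) = -10 (m(g, U) = (6*(-8 + 3))/3 = (6*(-5))/3 = (⅓)*(-30) = -10)
m(6, -11)*Q(0) = -40*0 = -10*0 = 0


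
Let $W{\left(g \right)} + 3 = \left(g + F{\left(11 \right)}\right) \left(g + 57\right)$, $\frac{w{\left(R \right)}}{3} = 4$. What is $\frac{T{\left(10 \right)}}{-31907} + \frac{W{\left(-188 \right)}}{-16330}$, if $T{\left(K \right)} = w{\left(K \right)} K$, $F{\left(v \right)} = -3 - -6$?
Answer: $- \frac{387565012}{260520655} \approx -1.4877$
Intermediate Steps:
$F{\left(v \right)} = 3$ ($F{\left(v \right)} = -3 + 6 = 3$)
$w{\left(R \right)} = 12$ ($w{\left(R \right)} = 3 \cdot 4 = 12$)
$W{\left(g \right)} = -3 + \left(3 + g\right) \left(57 + g\right)$ ($W{\left(g \right)} = -3 + \left(g + 3\right) \left(g + 57\right) = -3 + \left(3 + g\right) \left(57 + g\right)$)
$T{\left(K \right)} = 12 K$
$\frac{T{\left(10 \right)}}{-31907} + \frac{W{\left(-188 \right)}}{-16330} = \frac{12 \cdot 10}{-31907} + \frac{168 + \left(-188\right)^{2} + 60 \left(-188\right)}{-16330} = 120 \left(- \frac{1}{31907}\right) + \left(168 + 35344 - 11280\right) \left(- \frac{1}{16330}\right) = - \frac{120}{31907} + 24232 \left(- \frac{1}{16330}\right) = - \frac{120}{31907} - \frac{12116}{8165} = - \frac{387565012}{260520655}$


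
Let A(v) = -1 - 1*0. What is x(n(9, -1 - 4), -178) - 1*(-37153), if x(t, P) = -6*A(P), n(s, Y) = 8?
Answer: 37159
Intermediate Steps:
A(v) = -1 (A(v) = -1 + 0 = -1)
x(t, P) = 6 (x(t, P) = -6*(-1) = 6)
x(n(9, -1 - 4), -178) - 1*(-37153) = 6 - 1*(-37153) = 6 + 37153 = 37159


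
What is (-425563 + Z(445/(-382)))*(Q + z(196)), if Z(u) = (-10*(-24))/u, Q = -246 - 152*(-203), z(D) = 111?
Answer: -1164124462403/89 ≈ -1.3080e+10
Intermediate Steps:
Q = 30610 (Q = -246 + 30856 = 30610)
Z(u) = 240/u
(-425563 + Z(445/(-382)))*(Q + z(196)) = (-425563 + 240/((445/(-382))))*(30610 + 111) = (-425563 + 240/((445*(-1/382))))*30721 = (-425563 + 240/(-445/382))*30721 = (-425563 + 240*(-382/445))*30721 = (-425563 - 18336/89)*30721 = -37893443/89*30721 = -1164124462403/89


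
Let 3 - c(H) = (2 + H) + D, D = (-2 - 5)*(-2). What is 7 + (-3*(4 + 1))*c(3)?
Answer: 247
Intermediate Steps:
D = 14 (D = -7*(-2) = 14)
c(H) = -13 - H (c(H) = 3 - ((2 + H) + 14) = 3 - (16 + H) = 3 + (-16 - H) = -13 - H)
7 + (-3*(4 + 1))*c(3) = 7 + (-3*(4 + 1))*(-13 - 1*3) = 7 + (-3*5)*(-13 - 3) = 7 - 15*(-16) = 7 + 240 = 247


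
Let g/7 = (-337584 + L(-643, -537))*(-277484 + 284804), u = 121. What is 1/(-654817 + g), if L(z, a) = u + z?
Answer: -1/17325206257 ≈ -5.7719e-11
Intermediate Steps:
L(z, a) = 121 + z
g = -17324551440 (g = 7*((-337584 + (121 - 643))*(-277484 + 284804)) = 7*((-337584 - 522)*7320) = 7*(-338106*7320) = 7*(-2474935920) = -17324551440)
1/(-654817 + g) = 1/(-654817 - 17324551440) = 1/(-17325206257) = -1/17325206257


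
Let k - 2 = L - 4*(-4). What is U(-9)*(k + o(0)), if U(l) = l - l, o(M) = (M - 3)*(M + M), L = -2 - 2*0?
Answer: 0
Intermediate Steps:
L = -2 (L = -2 + 0 = -2)
o(M) = 2*M*(-3 + M) (o(M) = (-3 + M)*(2*M) = 2*M*(-3 + M))
k = 16 (k = 2 + (-2 - 4*(-4)) = 2 + (-2 + 16) = 2 + 14 = 16)
U(l) = 0
U(-9)*(k + o(0)) = 0*(16 + 2*0*(-3 + 0)) = 0*(16 + 2*0*(-3)) = 0*(16 + 0) = 0*16 = 0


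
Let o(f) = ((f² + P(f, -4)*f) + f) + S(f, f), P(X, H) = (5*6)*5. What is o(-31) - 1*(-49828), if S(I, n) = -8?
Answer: 46100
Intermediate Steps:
P(X, H) = 150 (P(X, H) = 30*5 = 150)
o(f) = -8 + f² + 151*f (o(f) = ((f² + 150*f) + f) - 8 = (f² + 151*f) - 8 = -8 + f² + 151*f)
o(-31) - 1*(-49828) = (-8 + (-31)² + 151*(-31)) - 1*(-49828) = (-8 + 961 - 4681) + 49828 = -3728 + 49828 = 46100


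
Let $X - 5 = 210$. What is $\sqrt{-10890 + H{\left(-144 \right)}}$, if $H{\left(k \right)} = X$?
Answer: $5 i \sqrt{427} \approx 103.32 i$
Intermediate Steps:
$X = 215$ ($X = 5 + 210 = 215$)
$H{\left(k \right)} = 215$
$\sqrt{-10890 + H{\left(-144 \right)}} = \sqrt{-10890 + 215} = \sqrt{-10675} = 5 i \sqrt{427}$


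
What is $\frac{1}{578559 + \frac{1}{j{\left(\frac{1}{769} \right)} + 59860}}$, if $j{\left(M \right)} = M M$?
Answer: $\frac{35398869461}{20480334517078060} \approx 1.7284 \cdot 10^{-6}$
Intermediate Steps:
$j{\left(M \right)} = M^{2}$
$\frac{1}{578559 + \frac{1}{j{\left(\frac{1}{769} \right)} + 59860}} = \frac{1}{578559 + \frac{1}{\left(\frac{1}{769}\right)^{2} + 59860}} = \frac{1}{578559 + \frac{1}{\frac{1}{591361} + 59860}} = \frac{1}{578559 + \frac{1}{\frac{35398869461}{591361}}} = \frac{1}{578559 + \frac{591361}{35398869461}} = \frac{1}{\frac{20480334517078060}{35398869461}} = \frac{35398869461}{20480334517078060}$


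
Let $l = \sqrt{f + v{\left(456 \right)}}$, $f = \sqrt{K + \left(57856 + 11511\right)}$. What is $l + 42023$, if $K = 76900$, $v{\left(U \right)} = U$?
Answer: $42023 + \sqrt{456 + \sqrt{146267}} \approx 42052.0$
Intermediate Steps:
$f = \sqrt{146267}$ ($f = \sqrt{76900 + \left(57856 + 11511\right)} = \sqrt{76900 + 69367} = \sqrt{146267} \approx 382.45$)
$l = \sqrt{456 + \sqrt{146267}}$ ($l = \sqrt{\sqrt{146267} + 456} = \sqrt{456 + \sqrt{146267}} \approx 28.956$)
$l + 42023 = \sqrt{456 + \sqrt{146267}} + 42023 = 42023 + \sqrt{456 + \sqrt{146267}}$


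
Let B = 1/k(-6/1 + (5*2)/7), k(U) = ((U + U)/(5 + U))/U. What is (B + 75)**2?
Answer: 1108809/196 ≈ 5657.2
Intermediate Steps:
k(U) = 2/(5 + U) (k(U) = ((2*U)/(5 + U))/U = (2*U/(5 + U))/U = 2/(5 + U))
B = 3/14 (B = 1/(2/(5 + (-6/1 + (5*2)/7))) = 1/(2/(5 + (-6*1 + 10*(1/7)))) = 1/(2/(5 + (-6 + 10/7))) = 1/(2/(5 - 32/7)) = 1/(2/(3/7)) = 1/(2*(7/3)) = 1/(14/3) = 3/14 ≈ 0.21429)
(B + 75)**2 = (3/14 + 75)**2 = (1053/14)**2 = 1108809/196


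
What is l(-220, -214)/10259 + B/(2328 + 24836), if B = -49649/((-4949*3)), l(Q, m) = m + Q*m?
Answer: 18901750301419/4137494792172 ≈ 4.5684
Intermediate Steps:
B = 49649/14847 (B = -49649/(-14847) = -49649*(-1/14847) = 49649/14847 ≈ 3.3440)
l(-220, -214)/10259 + B/(2328 + 24836) = -214*(1 - 220)/10259 + 49649/(14847*(2328 + 24836)) = -214*(-219)*(1/10259) + (49649/14847)/27164 = 46866*(1/10259) + (49649/14847)*(1/27164) = 46866/10259 + 49649/403303908 = 18901750301419/4137494792172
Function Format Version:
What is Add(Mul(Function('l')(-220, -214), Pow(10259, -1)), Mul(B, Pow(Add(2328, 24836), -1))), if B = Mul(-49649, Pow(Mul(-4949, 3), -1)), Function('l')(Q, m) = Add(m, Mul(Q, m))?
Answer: Rational(18901750301419, 4137494792172) ≈ 4.5684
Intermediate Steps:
B = Rational(49649, 14847) (B = Mul(-49649, Pow(-14847, -1)) = Mul(-49649, Rational(-1, 14847)) = Rational(49649, 14847) ≈ 3.3440)
Add(Mul(Function('l')(-220, -214), Pow(10259, -1)), Mul(B, Pow(Add(2328, 24836), -1))) = Add(Mul(Mul(-214, Add(1, -220)), Pow(10259, -1)), Mul(Rational(49649, 14847), Pow(Add(2328, 24836), -1))) = Add(Mul(Mul(-214, -219), Rational(1, 10259)), Mul(Rational(49649, 14847), Pow(27164, -1))) = Add(Mul(46866, Rational(1, 10259)), Mul(Rational(49649, 14847), Rational(1, 27164))) = Add(Rational(46866, 10259), Rational(49649, 403303908)) = Rational(18901750301419, 4137494792172)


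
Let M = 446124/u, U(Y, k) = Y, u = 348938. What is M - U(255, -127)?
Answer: -44266533/174469 ≈ -253.72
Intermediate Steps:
M = 223062/174469 (M = 446124/348938 = 446124*(1/348938) = 223062/174469 ≈ 1.2785)
M - U(255, -127) = 223062/174469 - 1*255 = 223062/174469 - 255 = -44266533/174469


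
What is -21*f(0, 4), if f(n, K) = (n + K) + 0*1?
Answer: -84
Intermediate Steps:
f(n, K) = K + n (f(n, K) = (K + n) + 0 = K + n)
-21*f(0, 4) = -21*(4 + 0) = -21*4 = -84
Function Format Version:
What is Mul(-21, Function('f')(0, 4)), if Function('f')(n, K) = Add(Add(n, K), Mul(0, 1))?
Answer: -84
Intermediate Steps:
Function('f')(n, K) = Add(K, n) (Function('f')(n, K) = Add(Add(K, n), 0) = Add(K, n))
Mul(-21, Function('f')(0, 4)) = Mul(-21, Add(4, 0)) = Mul(-21, 4) = -84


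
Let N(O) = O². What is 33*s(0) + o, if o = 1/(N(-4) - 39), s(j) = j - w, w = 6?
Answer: -4555/23 ≈ -198.04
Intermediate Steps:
s(j) = -6 + j (s(j) = j - 1*6 = j - 6 = -6 + j)
o = -1/23 (o = 1/((-4)² - 39) = 1/(16 - 39) = 1/(-23) = -1/23 ≈ -0.043478)
33*s(0) + o = 33*(-6 + 0) - 1/23 = 33*(-6) - 1/23 = -198 - 1/23 = -4555/23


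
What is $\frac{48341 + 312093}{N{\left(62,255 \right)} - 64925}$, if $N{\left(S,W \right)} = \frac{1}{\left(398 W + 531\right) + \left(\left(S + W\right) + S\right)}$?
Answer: $- \frac{2171084800}{391077647} \approx -5.5515$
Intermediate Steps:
$N{\left(S,W \right)} = \frac{1}{531 + 2 S + 399 W}$ ($N{\left(S,W \right)} = \frac{1}{\left(531 + 398 W\right) + \left(W + 2 S\right)} = \frac{1}{531 + 2 S + 399 W}$)
$\frac{48341 + 312093}{N{\left(62,255 \right)} - 64925} = \frac{48341 + 312093}{\frac{1}{531 + 2 \cdot 62 + 399 \cdot 255} - 64925} = \frac{360434}{\frac{1}{531 + 124 + 101745} - 64925} = \frac{360434}{\frac{1}{102400} - 64925} = \frac{360434}{- \frac{6648319999}{102400}} = 360434 \left(- \frac{102400}{6648319999}\right) = - \frac{2171084800}{391077647}$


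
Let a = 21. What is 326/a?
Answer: 326/21 ≈ 15.524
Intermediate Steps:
326/a = 326/21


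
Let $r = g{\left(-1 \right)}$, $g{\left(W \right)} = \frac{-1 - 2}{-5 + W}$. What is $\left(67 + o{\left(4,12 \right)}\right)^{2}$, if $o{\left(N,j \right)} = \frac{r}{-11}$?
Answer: $\frac{2169729}{484} \approx 4482.9$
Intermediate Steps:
$g{\left(W \right)} = - \frac{3}{-5 + W}$
$r = \frac{1}{2}$ ($r = - \frac{3}{-5 - 1} = - \frac{3}{-6} = \left(-3\right) \left(- \frac{1}{6}\right) = \frac{1}{2} \approx 0.5$)
$o{\left(N,j \right)} = - \frac{1}{22}$ ($o{\left(N,j \right)} = \frac{1}{2 \left(-11\right)} = \frac{1}{2} \left(- \frac{1}{11}\right) = - \frac{1}{22}$)
$\left(67 + o{\left(4,12 \right)}\right)^{2} = \left(67 - \frac{1}{22}\right)^{2} = \left(\frac{1473}{22}\right)^{2} = \frac{2169729}{484}$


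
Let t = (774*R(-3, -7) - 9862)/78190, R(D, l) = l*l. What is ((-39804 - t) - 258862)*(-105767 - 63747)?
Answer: 1979306709747228/39095 ≈ 5.0628e+10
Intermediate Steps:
R(D, l) = l**2
t = 14032/39095 (t = (774*(-7)**2 - 9862)/78190 = (774*49 - 9862)*(1/78190) = (37926 - 9862)*(1/78190) = 28064*(1/78190) = 14032/39095 ≈ 0.35892)
((-39804 - t) - 258862)*(-105767 - 63747) = ((-39804 - 1*14032/39095) - 258862)*(-105767 - 63747) = ((-39804 - 14032/39095) - 258862)*(-169514) = (-1556151412/39095 - 258862)*(-169514) = -11676361302/39095*(-169514) = 1979306709747228/39095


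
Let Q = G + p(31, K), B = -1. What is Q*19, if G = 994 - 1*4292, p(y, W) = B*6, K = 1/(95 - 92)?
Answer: -62776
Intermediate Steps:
K = ⅓ (K = 1/3 = ⅓ ≈ 0.33333)
p(y, W) = -6 (p(y, W) = -1*6 = -6)
G = -3298 (G = 994 - 4292 = -3298)
Q = -3304 (Q = -3298 - 6 = -3304)
Q*19 = -3304*19 = -62776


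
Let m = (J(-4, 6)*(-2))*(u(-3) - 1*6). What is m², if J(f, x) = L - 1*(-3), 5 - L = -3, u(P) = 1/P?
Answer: 174724/9 ≈ 19414.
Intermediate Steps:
L = 8 (L = 5 - 1*(-3) = 5 + 3 = 8)
J(f, x) = 11 (J(f, x) = 8 - 1*(-3) = 8 + 3 = 11)
m = 418/3 (m = (11*(-2))*(1/(-3) - 1*6) = -22*(-⅓ - 6) = -22*(-19/3) = 418/3 ≈ 139.33)
m² = (418/3)² = 174724/9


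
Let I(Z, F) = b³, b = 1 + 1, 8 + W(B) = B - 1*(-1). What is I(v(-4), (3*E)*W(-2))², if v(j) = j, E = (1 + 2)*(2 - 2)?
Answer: 64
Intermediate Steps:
W(B) = -7 + B (W(B) = -8 + (B - 1*(-1)) = -8 + (B + 1) = -8 + (1 + B) = -7 + B)
E = 0 (E = 3*0 = 0)
b = 2
I(Z, F) = 8 (I(Z, F) = 2³ = 8)
I(v(-4), (3*E)*W(-2))² = 8² = 64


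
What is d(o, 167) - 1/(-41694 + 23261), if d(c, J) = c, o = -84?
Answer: -1548371/18433 ≈ -84.000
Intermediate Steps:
d(o, 167) - 1/(-41694 + 23261) = -84 - 1/(-41694 + 23261) = -84 - 1/(-18433) = -84 - 1*(-1/18433) = -84 + 1/18433 = -1548371/18433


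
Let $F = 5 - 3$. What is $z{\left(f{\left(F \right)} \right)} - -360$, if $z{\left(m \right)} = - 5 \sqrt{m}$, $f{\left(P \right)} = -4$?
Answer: $360 - 10 i \approx 360.0 - 10.0 i$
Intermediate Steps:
$F = 2$
$z{\left(f{\left(F \right)} \right)} - -360 = - 5 \sqrt{-4} - -360 = - 5 \cdot 2 i + 360 = - 10 i + 360 = 360 - 10 i$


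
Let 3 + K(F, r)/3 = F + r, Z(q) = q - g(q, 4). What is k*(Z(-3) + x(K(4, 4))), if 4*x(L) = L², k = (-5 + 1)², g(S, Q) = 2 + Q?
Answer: 756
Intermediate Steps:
Z(q) = -6 + q (Z(q) = q - (2 + 4) = q - 1*6 = q - 6 = -6 + q)
k = 16 (k = (-4)² = 16)
K(F, r) = -9 + 3*F + 3*r (K(F, r) = -9 + 3*(F + r) = -9 + (3*F + 3*r) = -9 + 3*F + 3*r)
x(L) = L²/4
k*(Z(-3) + x(K(4, 4))) = 16*((-6 - 3) + (-9 + 3*4 + 3*4)²/4) = 16*(-9 + (-9 + 12 + 12)²/4) = 16*(-9 + (¼)*15²) = 16*(-9 + (¼)*225) = 16*(-9 + 225/4) = 16*(189/4) = 756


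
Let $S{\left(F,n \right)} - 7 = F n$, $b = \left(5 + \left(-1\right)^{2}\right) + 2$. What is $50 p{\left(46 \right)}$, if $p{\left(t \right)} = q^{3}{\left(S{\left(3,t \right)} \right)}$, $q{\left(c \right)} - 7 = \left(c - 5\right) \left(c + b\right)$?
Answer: $491874279074150$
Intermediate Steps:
$b = 8$ ($b = \left(5 + 1\right) + 2 = 6 + 2 = 8$)
$S{\left(F,n \right)} = 7 + F n$
$q{\left(c \right)} = 7 + \left(-5 + c\right) \left(8 + c\right)$ ($q{\left(c \right)} = 7 + \left(c - 5\right) \left(c + 8\right) = 7 + \left(-5 + c\right) \left(8 + c\right)$)
$p{\left(t \right)} = \left(-12 + \left(7 + 3 t\right)^{2} + 9 t\right)^{3}$ ($p{\left(t \right)} = \left(-33 + \left(7 + 3 t\right)^{2} + 3 \left(7 + 3 t\right)\right)^{3} = \left(-33 + \left(7 + 3 t\right)^{2} + \left(21 + 9 t\right)\right)^{3} = \left(-12 + \left(7 + 3 t\right)^{2} + 9 t\right)^{3}$)
$50 p{\left(46 \right)} = 50 \left(-12 + \left(7 + 3 \cdot 46\right)^{2} + 9 \cdot 46\right)^{3} = 50 \left(-12 + \left(7 + 138\right)^{2} + 414\right)^{3} = 50 \left(-12 + 145^{2} + 414\right)^{3} = 50 \left(-12 + 21025 + 414\right)^{3} = 50 \cdot 21427^{3} = 50 \cdot 9837485581483 = 491874279074150$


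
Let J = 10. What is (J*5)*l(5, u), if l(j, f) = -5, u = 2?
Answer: -250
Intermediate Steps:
(J*5)*l(5, u) = (10*5)*(-5) = 50*(-5) = -250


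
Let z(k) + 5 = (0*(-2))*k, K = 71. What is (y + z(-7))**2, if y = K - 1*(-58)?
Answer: 15376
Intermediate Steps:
y = 129 (y = 71 - 1*(-58) = 71 + 58 = 129)
z(k) = -5 (z(k) = -5 + (0*(-2))*k = -5 + 0*k = -5 + 0 = -5)
(y + z(-7))**2 = (129 - 5)**2 = 124**2 = 15376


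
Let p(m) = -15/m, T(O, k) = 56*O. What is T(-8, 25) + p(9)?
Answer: -1349/3 ≈ -449.67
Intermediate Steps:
T(-8, 25) + p(9) = 56*(-8) - 15/9 = -448 - 15*⅑ = -448 - 5/3 = -1349/3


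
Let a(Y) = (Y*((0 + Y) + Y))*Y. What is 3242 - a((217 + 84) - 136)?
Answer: -8981008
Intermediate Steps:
a(Y) = 2*Y**3 (a(Y) = (Y*(Y + Y))*Y = (Y*(2*Y))*Y = (2*Y**2)*Y = 2*Y**3)
3242 - a((217 + 84) - 136) = 3242 - 2*((217 + 84) - 136)**3 = 3242 - 2*(301 - 136)**3 = 3242 - 2*165**3 = 3242 - 2*4492125 = 3242 - 1*8984250 = 3242 - 8984250 = -8981008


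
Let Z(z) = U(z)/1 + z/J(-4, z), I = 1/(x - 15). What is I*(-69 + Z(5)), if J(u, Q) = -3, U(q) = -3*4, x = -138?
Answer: 248/459 ≈ 0.54031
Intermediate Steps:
U(q) = -12
I = -1/153 (I = 1/(-138 - 15) = 1/(-153) = -1/153 ≈ -0.0065359)
Z(z) = -12 - z/3 (Z(z) = -12/1 + z/(-3) = -12*1 + z*(-⅓) = -12 - z/3)
I*(-69 + Z(5)) = -(-69 + (-12 - ⅓*5))/153 = -(-69 + (-12 - 5/3))/153 = -(-69 - 41/3)/153 = -1/153*(-248/3) = 248/459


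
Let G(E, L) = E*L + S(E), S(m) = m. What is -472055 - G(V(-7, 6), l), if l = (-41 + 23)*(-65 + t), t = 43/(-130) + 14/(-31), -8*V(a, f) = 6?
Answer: -1898799737/4030 ≈ -4.7117e+5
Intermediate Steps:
V(a, f) = -¾ (V(a, f) = -⅛*6 = -¾)
t = -3153/4030 (t = 43*(-1/130) + 14*(-1/31) = -43/130 - 14/31 = -3153/4030 ≈ -0.78238)
l = 2385927/2015 (l = (-41 + 23)*(-65 - 3153/4030) = -18*(-265103/4030) = 2385927/2015 ≈ 1184.1)
G(E, L) = E + E*L (G(E, L) = E*L + E = E + E*L)
-472055 - G(V(-7, 6), l) = -472055 - (-3)*(1 + 2385927/2015)/4 = -472055 - (-3)*2387942/(4*2015) = -472055 - 1*(-3581913/4030) = -472055 + 3581913/4030 = -1898799737/4030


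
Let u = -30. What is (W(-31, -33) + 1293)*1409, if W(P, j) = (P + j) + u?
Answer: 1689391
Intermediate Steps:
W(P, j) = -30 + P + j (W(P, j) = (P + j) - 30 = -30 + P + j)
(W(-31, -33) + 1293)*1409 = ((-30 - 31 - 33) + 1293)*1409 = (-94 + 1293)*1409 = 1199*1409 = 1689391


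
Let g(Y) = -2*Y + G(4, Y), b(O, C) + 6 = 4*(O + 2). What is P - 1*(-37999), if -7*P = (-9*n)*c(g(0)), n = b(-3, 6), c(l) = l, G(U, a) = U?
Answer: 265633/7 ≈ 37948.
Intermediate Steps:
b(O, C) = 2 + 4*O (b(O, C) = -6 + 4*(O + 2) = -6 + 4*(2 + O) = -6 + (8 + 4*O) = 2 + 4*O)
g(Y) = 4 - 2*Y (g(Y) = -2*Y + 4 = 4 - 2*Y)
n = -10 (n = 2 + 4*(-3) = 2 - 12 = -10)
P = -360/7 (P = -(-9*(-10))*(4 - 2*0)/7 = -90*(4 + 0)/7 = -90*4/7 = -⅐*360 = -360/7 ≈ -51.429)
P - 1*(-37999) = -360/7 - 1*(-37999) = -360/7 + 37999 = 265633/7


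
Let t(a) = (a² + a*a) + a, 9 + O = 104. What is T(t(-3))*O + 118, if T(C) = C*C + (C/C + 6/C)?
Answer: 21626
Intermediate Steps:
O = 95 (O = -9 + 104 = 95)
t(a) = a + 2*a² (t(a) = (a² + a²) + a = 2*a² + a = a + 2*a²)
T(C) = 1 + C² + 6/C (T(C) = C² + (1 + 6/C) = 1 + C² + 6/C)
T(t(-3))*O + 118 = ((6 - 3*(1 + 2*(-3)) + (-3*(1 + 2*(-3)))³)/((-3*(1 + 2*(-3)))))*95 + 118 = ((6 - 3*(1 - 6) + (-3*(1 - 6))³)/((-3*(1 - 6))))*95 + 118 = ((6 - 3*(-5) + (-3*(-5))³)/((-3*(-5))))*95 + 118 = ((6 + 15 + 15³)/15)*95 + 118 = ((6 + 15 + 3375)/15)*95 + 118 = ((1/15)*3396)*95 + 118 = (1132/5)*95 + 118 = 21508 + 118 = 21626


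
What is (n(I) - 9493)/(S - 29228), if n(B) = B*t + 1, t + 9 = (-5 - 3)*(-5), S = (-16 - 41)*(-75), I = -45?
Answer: 10887/24953 ≈ 0.43630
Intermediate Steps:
S = 4275 (S = -57*(-75) = 4275)
t = 31 (t = -9 + (-5 - 3)*(-5) = -9 - 8*(-5) = -9 + 40 = 31)
n(B) = 1 + 31*B (n(B) = B*31 + 1 = 31*B + 1 = 1 + 31*B)
(n(I) - 9493)/(S - 29228) = ((1 + 31*(-45)) - 9493)/(4275 - 29228) = ((1 - 1395) - 9493)/(-24953) = (-1394 - 9493)*(-1/24953) = -10887*(-1/24953) = 10887/24953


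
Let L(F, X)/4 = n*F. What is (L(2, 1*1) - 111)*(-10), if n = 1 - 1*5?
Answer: 1430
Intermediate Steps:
n = -4 (n = 1 - 5 = -4)
L(F, X) = -16*F (L(F, X) = 4*(-4*F) = -16*F)
(L(2, 1*1) - 111)*(-10) = (-16*2 - 111)*(-10) = (-32 - 111)*(-10) = -143*(-10) = 1430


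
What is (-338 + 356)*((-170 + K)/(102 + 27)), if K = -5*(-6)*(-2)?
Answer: -1380/43 ≈ -32.093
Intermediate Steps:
K = -60 (K = 30*(-2) = -60)
(-338 + 356)*((-170 + K)/(102 + 27)) = (-338 + 356)*((-170 - 60)/(102 + 27)) = 18*(-230/129) = -1380/43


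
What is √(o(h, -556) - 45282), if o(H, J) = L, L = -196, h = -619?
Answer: I*√45478 ≈ 213.26*I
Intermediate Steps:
o(H, J) = -196
√(o(h, -556) - 45282) = √(-196 - 45282) = √(-45478) = I*√45478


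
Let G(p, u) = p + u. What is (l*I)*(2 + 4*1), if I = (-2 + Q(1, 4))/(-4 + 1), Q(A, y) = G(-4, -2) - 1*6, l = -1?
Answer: -28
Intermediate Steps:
Q(A, y) = -12 (Q(A, y) = (-4 - 2) - 1*6 = -6 - 6 = -12)
I = 14/3 (I = (-2 - 12)/(-4 + 1) = -14/(-3) = -14*(-⅓) = 14/3 ≈ 4.6667)
(l*I)*(2 + 4*1) = (-1*14/3)*(2 + 4*1) = -14*(2 + 4)/3 = -14/3*6 = -28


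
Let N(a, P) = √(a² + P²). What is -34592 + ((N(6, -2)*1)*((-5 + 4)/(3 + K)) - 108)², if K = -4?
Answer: -22888 - 432*√10 ≈ -24254.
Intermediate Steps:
N(a, P) = √(P² + a²)
-34592 + ((N(6, -2)*1)*((-5 + 4)/(3 + K)) - 108)² = -34592 + ((√((-2)² + 6²)*1)*((-5 + 4)/(3 - 4)) - 108)² = -34592 + ((√(4 + 36)*1)*(-1/(-1)) - 108)² = -34592 + ((√40*1)*(-1*(-1)) - 108)² = -34592 + (((2*√10)*1)*1 - 108)² = -34592 + ((2*√10)*1 - 108)² = -34592 + (2*√10 - 108)² = -34592 + (-108 + 2*√10)²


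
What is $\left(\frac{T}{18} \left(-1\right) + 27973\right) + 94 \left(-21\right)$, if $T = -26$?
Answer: $\frac{234004}{9} \approx 26000.0$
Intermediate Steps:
$\left(\frac{T}{18} \left(-1\right) + 27973\right) + 94 \left(-21\right) = \left(\frac{1}{18} \left(-26\right) \left(-1\right) + 27973\right) + 94 \left(-21\right) = \left(\frac{1}{18} \left(-26\right) \left(-1\right) + 27973\right) - 1974 = \left(\left(- \frac{13}{9}\right) \left(-1\right) + 27973\right) - 1974 = \left(\frac{13}{9} + 27973\right) - 1974 = \frac{251770}{9} - 1974 = \frac{234004}{9}$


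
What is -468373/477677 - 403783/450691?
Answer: -403969347834/215284724807 ≈ -1.8764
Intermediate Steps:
-468373/477677 - 403783/450691 = -403969347834/215284724807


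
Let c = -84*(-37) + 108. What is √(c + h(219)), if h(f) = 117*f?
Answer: √28839 ≈ 169.82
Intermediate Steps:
c = 3216 (c = 3108 + 108 = 3216)
√(c + h(219)) = √(3216 + 117*219) = √(3216 + 25623) = √28839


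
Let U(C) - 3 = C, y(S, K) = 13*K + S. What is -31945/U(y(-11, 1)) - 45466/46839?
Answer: -299299837/46839 ≈ -6390.0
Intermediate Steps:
y(S, K) = S + 13*K
U(C) = 3 + C
-31945/U(y(-11, 1)) - 45466/46839 = -31945/(3 + (-11 + 13*1)) - 45466/46839 = -31945/(3 + (-11 + 13)) - 45466*1/46839 = -31945/(3 + 2) - 45466/46839 = -31945/5 - 45466/46839 = -31945*1/5 - 45466/46839 = -6389 - 45466/46839 = -299299837/46839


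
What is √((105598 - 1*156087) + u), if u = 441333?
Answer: 2*√97711 ≈ 625.17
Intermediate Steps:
√((105598 - 1*156087) + u) = √((105598 - 1*156087) + 441333) = √((105598 - 156087) + 441333) = √(-50489 + 441333) = √390844 = 2*√97711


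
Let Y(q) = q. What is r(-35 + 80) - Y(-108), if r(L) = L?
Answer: 153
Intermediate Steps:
r(-35 + 80) - Y(-108) = (-35 + 80) - 1*(-108) = 45 + 108 = 153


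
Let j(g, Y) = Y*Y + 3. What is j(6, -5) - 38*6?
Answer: -200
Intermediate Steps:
j(g, Y) = 3 + Y**2 (j(g, Y) = Y**2 + 3 = 3 + Y**2)
j(6, -5) - 38*6 = (3 + (-5)**2) - 38*6 = (3 + 25) - 228 = 28 - 228 = -200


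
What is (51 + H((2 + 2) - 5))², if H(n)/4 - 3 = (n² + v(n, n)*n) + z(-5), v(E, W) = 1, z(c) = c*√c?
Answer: 1969 - 2520*I*√5 ≈ 1969.0 - 5634.9*I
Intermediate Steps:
z(c) = c^(3/2)
H(n) = 12 + 4*n + 4*n² - 20*I*√5 (H(n) = 12 + 4*((n² + 1*n) + (-5)^(3/2)) = 12 + 4*((n² + n) - 5*I*√5) = 12 + 4*((n + n²) - 5*I*√5) = 12 + 4*(n + n² - 5*I*√5) = 12 + (4*n + 4*n² - 20*I*√5) = 12 + 4*n + 4*n² - 20*I*√5)
(51 + H((2 + 2) - 5))² = (51 + (12 + 4*((2 + 2) - 5) + 4*((2 + 2) - 5)² - 20*I*√5))² = (51 + (12 + 4*(4 - 5) + 4*(4 - 5)² - 20*I*√5))² = (51 + (12 + 4*(-1) + 4*(-1)² - 20*I*√5))² = (51 + (12 - 4 + 4*1 - 20*I*√5))² = (51 + (12 - 4 + 4 - 20*I*√5))² = (51 + (12 - 20*I*√5))² = (63 - 20*I*√5)²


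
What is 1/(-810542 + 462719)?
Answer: -1/347823 ≈ -2.8750e-6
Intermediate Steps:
1/(-810542 + 462719) = 1/(-347823) = -1/347823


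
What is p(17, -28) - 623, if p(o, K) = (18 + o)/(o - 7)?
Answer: -1239/2 ≈ -619.50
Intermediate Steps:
p(o, K) = (18 + o)/(-7 + o)
p(17, -28) - 623 = (18 + 17)/(-7 + 17) - 623 = 35/10 - 623 = (⅒)*35 - 623 = 7/2 - 623 = -1239/2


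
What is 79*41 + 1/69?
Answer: 223492/69 ≈ 3239.0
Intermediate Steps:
79*41 + 1/69 = 3239 + 1/69 = 223492/69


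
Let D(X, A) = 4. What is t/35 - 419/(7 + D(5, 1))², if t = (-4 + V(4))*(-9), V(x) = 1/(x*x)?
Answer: -23719/9680 ≈ -2.4503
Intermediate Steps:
V(x) = x⁻²
t = 567/16 (t = (-4 + 4⁻²)*(-9) = (-4 + 1/16)*(-9) = -63/16*(-9) = 567/16 ≈ 35.438)
t/35 - 419/(7 + D(5, 1))² = (567/16)/35 - 419/(7 + 4)² = (567/16)*(1/35) - 419/(11²) = 81/80 - 419/121 = -23719/9680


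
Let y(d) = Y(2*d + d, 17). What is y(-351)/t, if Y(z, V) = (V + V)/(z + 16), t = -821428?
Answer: 1/25053554 ≈ 3.9914e-8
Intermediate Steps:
Y(z, V) = 2*V/(16 + z) (Y(z, V) = (2*V)/(16 + z) = 2*V/(16 + z))
y(d) = 34/(16 + 3*d) (y(d) = 2*17/(16 + (2*d + d)) = 2*17/(16 + 3*d) = 34/(16 + 3*d))
y(-351)/t = (34/(16 + 3*(-351)))/(-821428) = (34/(16 - 1053))*(-1/821428) = (34/(-1037))*(-1/821428) = (34*(-1/1037))*(-1/821428) = -2/61*(-1/821428) = 1/25053554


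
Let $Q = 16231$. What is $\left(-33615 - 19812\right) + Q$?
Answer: $-37196$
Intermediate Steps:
$\left(-33615 - 19812\right) + Q = \left(-33615 - 19812\right) + 16231 = -53427 + 16231 = -37196$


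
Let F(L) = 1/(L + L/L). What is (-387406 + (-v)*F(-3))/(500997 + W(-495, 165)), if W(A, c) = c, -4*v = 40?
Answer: -129137/167054 ≈ -0.77303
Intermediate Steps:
v = -10 (v = -¼*40 = -10)
F(L) = 1/(1 + L) (F(L) = 1/(L + 1) = 1/(1 + L))
(-387406 + (-v)*F(-3))/(500997 + W(-495, 165)) = (-387406 + (-1*(-10))/(1 - 3))/(500997 + 165) = (-387406 + 10/(-2))/501162 = (-387406 + 10*(-½))*(1/501162) = (-387406 - 5)*(1/501162) = -387411*1/501162 = -129137/167054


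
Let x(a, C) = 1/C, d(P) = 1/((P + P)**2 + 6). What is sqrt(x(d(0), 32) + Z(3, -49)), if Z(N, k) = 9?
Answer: 17*sqrt(2)/8 ≈ 3.0052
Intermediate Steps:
d(P) = 1/(6 + 4*P**2) (d(P) = 1/((2*P)**2 + 6) = 1/(4*P**2 + 6) = 1/(6 + 4*P**2))
sqrt(x(d(0), 32) + Z(3, -49)) = sqrt(1/32 + 9) = sqrt(289/32) = 17*sqrt(2)/8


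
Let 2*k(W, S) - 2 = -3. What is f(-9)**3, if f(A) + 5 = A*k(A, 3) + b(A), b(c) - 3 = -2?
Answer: 1/8 ≈ 0.12500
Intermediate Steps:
k(W, S) = -1/2 (k(W, S) = 1 + (1/2)*(-3) = 1 - 3/2 = -1/2)
b(c) = 1 (b(c) = 3 - 2 = 1)
f(A) = -4 - A/2 (f(A) = -5 + (A*(-1/2) + 1) = -5 + (-A/2 + 1) = -5 + (1 - A/2) = -4 - A/2)
f(-9)**3 = (-4 - 1/2*(-9))**3 = (-4 + 9/2)**3 = (1/2)**3 = 1/8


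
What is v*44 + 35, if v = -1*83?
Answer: -3617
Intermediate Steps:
v = -83
v*44 + 35 = -83*44 + 35 = -3652 + 35 = -3617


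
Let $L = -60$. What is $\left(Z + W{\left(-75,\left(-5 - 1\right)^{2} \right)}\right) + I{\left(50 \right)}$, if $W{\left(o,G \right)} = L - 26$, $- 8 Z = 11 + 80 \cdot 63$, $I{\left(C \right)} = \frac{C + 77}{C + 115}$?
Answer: $- \frac{945919}{1320} \approx -716.61$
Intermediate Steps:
$I{\left(C \right)} = \frac{77 + C}{115 + C}$
$Z = - \frac{5051}{8}$ ($Z = - \frac{11 + 80 \cdot 63}{8} = - \frac{11 + 5040}{8} = \left(- \frac{1}{8}\right) 5051 = - \frac{5051}{8} \approx -631.38$)
$W{\left(o,G \right)} = -86$ ($W{\left(o,G \right)} = -60 - 26 = -86$)
$\left(Z + W{\left(-75,\left(-5 - 1\right)^{2} \right)}\right) + I{\left(50 \right)} = \left(- \frac{5051}{8} - 86\right) + \frac{77 + 50}{115 + 50} = - \frac{5739}{8} + \frac{1}{165} \cdot 127 = - \frac{5739}{8} + \frac{127}{165} = - \frac{945919}{1320}$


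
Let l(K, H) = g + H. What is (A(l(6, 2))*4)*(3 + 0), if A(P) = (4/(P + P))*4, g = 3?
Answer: 96/5 ≈ 19.200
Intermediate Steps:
l(K, H) = 3 + H
A(P) = 8/P (A(P) = (4/(2*P))*4 = ((1/(2*P))*4)*4 = (2/P)*4 = 8/P)
(A(l(6, 2))*4)*(3 + 0) = ((8/(3 + 2))*4)*(3 + 0) = ((8/5)*4)*3 = (32/5)*3 = 96/5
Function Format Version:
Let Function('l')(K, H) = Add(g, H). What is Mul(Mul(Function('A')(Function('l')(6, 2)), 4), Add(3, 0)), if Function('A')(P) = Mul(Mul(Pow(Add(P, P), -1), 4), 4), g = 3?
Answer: Rational(96, 5) ≈ 19.200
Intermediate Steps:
Function('l')(K, H) = Add(3, H)
Function('A')(P) = Mul(8, Pow(P, -1)) (Function('A')(P) = Mul(Mul(Pow(Mul(2, P), -1), 4), 4) = Mul(Mul(Mul(Rational(1, 2), Pow(P, -1)), 4), 4) = Mul(Mul(2, Pow(P, -1)), 4) = Mul(8, Pow(P, -1)))
Mul(Mul(Function('A')(Function('l')(6, 2)), 4), Add(3, 0)) = Mul(Mul(Mul(8, Pow(Add(3, 2), -1)), 4), Add(3, 0)) = Mul(Mul(Mul(8, Pow(5, -1)), 4), 3) = Mul(Mul(Mul(8, Rational(1, 5)), 4), 3) = Mul(Mul(Rational(8, 5), 4), 3) = Mul(Rational(32, 5), 3) = Rational(96, 5)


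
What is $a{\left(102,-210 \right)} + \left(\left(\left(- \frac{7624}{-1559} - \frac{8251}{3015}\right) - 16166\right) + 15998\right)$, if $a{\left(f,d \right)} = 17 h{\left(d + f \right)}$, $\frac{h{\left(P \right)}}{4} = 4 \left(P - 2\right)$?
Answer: $- \frac{141415060829}{4700385} \approx -30086.0$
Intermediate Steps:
$h{\left(P \right)} = -32 + 16 P$ ($h{\left(P \right)} = 4 \cdot 4 \left(P - 2\right) = 4 \cdot 4 \left(-2 + P\right) = 4 \left(-8 + 4 P\right) = -32 + 16 P$)
$a{\left(f,d \right)} = -544 + 272 d + 272 f$ ($a{\left(f,d \right)} = 17 \left(-32 + 16 \left(d + f\right)\right) = 17 \left(-32 + \left(16 d + 16 f\right)\right) = 17 \left(-32 + 16 d + 16 f\right) = -544 + 272 d + 272 f$)
$a{\left(102,-210 \right)} + \left(\left(\left(- \frac{7624}{-1559} - \frac{8251}{3015}\right) - 16166\right) + 15998\right) = \left(-544 + 272 \left(-210\right) + 272 \cdot 102\right) + \left(\left(\left(- \frac{7624}{-1559} - \frac{8251}{3015}\right) - 16166\right) + 15998\right) = \left(-544 - 57120 + 27744\right) + \left(\left(\left(\left(-7624\right) \left(- \frac{1}{1559}\right) - \frac{8251}{3015}\right) - 16166\right) + 15998\right) = -29920 + \left(\left(\left(\frac{7624}{1559} - \frac{8251}{3015}\right) - 16166\right) + 15998\right) = -29920 + \left(\left(\frac{10123051}{4700385} - 16166\right) + 15998\right) = -29920 + \left(- \frac{75976300859}{4700385} + 15998\right) = -29920 - \frac{779541629}{4700385} = - \frac{141415060829}{4700385}$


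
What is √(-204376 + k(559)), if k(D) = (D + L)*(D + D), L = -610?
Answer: I*√261394 ≈ 511.27*I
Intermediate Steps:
k(D) = 2*D*(-610 + D) (k(D) = (D - 610)*(D + D) = (-610 + D)*(2*D) = 2*D*(-610 + D))
√(-204376 + k(559)) = √(-204376 + 2*559*(-610 + 559)) = √(-204376 + 2*559*(-51)) = √(-204376 - 57018) = √(-261394) = I*√261394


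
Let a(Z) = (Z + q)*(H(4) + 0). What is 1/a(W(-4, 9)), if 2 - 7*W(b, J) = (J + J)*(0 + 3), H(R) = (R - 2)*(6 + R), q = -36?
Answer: -7/6080 ≈ -0.0011513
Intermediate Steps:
H(R) = (-2 + R)*(6 + R)
W(b, J) = 2/7 - 6*J/7 (W(b, J) = 2/7 - (J + J)*(0 + 3)/7 = 2/7 - 2*J*3/7 = 2/7 - 6*J/7)
a(Z) = -720 + 20*Z (a(Z) = (Z - 36)*((-12 + 4² + 4*4) + 0) = (-36 + Z)*((-12 + 16 + 16) + 0) = (-36 + Z)*(20 + 0) = (-36 + Z)*20 = -720 + 20*Z)
1/a(W(-4, 9)) = 1/(-720 + 20*(2/7 - 6/7*9)) = 1/(-720 + 20*(2/7 - 54/7)) = 1/(-720 + 20*(-52/7)) = 1/(-720 - 1040/7) = 1/(-6080/7) = -7/6080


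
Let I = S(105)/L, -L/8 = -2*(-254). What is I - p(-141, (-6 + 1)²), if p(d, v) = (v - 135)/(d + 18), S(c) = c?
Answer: -459955/499872 ≈ -0.92015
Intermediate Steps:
L = -4064 (L = -(-16)*(-254) = -8*508 = -4064)
p(d, v) = (-135 + v)/(18 + d)
I = -105/4064 (I = 105/(-4064) = 105*(-1/4064) = -105/4064 ≈ -0.025837)
I - p(-141, (-6 + 1)²) = -105/4064 - (-135 + (-6 + 1)²)/(18 - 141) = -105/4064 - (-135 + (-5)²)/(-123) = -105/4064 - (-1)*(-135 + 25)/123 = -105/4064 - (-1)*(-110)/123 = -105/4064 - 1*110/123 = -105/4064 - 110/123 = -459955/499872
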